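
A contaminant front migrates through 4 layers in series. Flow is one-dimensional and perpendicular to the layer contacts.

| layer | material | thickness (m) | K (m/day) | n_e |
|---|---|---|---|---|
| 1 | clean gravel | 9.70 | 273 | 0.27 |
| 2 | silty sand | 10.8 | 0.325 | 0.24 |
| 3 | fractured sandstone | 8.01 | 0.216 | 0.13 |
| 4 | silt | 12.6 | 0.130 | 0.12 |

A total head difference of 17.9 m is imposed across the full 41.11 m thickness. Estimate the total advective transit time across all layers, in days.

With flow normal to the layers, continuity requires the same specific discharge q through every layer.
Σ(b_i/K_i) = 9.70/273 + 10.8/0.325 + 8.01/0.216 + 12.6/0.130 = 167.3 d.
q = Δh / Σ(b_i/K_i) = 17.9 / 167.3 = 0.1070 m/day.
In each layer the seepage velocity is v_i = q/n_i, so the layer transit time is t_i = b_i·n_i / q:
  layer 1 (clean gravel): t_1 = 9.70 × 0.27 / 0.1070 = 24.47 d
  layer 2 (silty sand): t_2 = 10.8 × 0.24 / 0.1070 = 24.22 d
  layer 3 (fractured sandstone): t_3 = 8.01 × 0.13 / 0.1070 = 9.731 d
  layer 4 (silt): t_4 = 12.6 × 0.12 / 0.1070 = 14.13 d
Total t = Σ t_i = 72.56 days.

72.6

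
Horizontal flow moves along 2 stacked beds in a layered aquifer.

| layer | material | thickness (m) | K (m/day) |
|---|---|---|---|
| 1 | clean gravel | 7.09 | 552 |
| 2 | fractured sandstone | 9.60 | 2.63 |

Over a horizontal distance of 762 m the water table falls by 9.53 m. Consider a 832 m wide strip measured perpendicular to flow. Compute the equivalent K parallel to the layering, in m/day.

236

Flow is parallel to layering, so each bed carries its own Darcy discharge and the transmissivities add.
Σ(K_i·b_i) = 552×7.09 + 2.63×9.60 = 3939 m²/day.
Total thickness b = 16.69 m, so K_eq = Σ(K_i·b_i)/b = 236.0 m/day.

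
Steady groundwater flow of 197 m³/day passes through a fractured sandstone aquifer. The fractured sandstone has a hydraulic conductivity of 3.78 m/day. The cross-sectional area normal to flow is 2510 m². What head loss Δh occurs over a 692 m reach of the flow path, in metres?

14.4

From Q = K·A·i, i = Q / (K·A) = 197 / (3.780 × 2510) = 0.02076.
Head loss Δh = i · L = 0.02076 × 692 = 14.37 m.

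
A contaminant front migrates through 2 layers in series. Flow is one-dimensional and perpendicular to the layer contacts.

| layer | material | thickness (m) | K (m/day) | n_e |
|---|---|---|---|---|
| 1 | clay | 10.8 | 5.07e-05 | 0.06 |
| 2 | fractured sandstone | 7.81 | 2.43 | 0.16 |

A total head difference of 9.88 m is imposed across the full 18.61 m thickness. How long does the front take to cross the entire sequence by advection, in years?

With flow normal to the layers, continuity requires the same specific discharge q through every layer.
Σ(b_i/K_i) = 10.8/5.07e-05 + 7.81/2.43 = 2.130e+05 d.
q = Δh / Σ(b_i/K_i) = 9.88 / 2.130e+05 = 4.638e-05 m/day.
In each layer the seepage velocity is v_i = q/n_i, so the layer transit time is t_i = b_i·n_i / q:
  layer 1 (clay): t_1 = 10.8 × 0.06 / 4.638e-05 = 13971 d
  layer 2 (fractured sandstone): t_2 = 7.81 × 0.16 / 4.638e-05 = 26942 d
Total t = Σ t_i = 40914 days = 112.0 years.

112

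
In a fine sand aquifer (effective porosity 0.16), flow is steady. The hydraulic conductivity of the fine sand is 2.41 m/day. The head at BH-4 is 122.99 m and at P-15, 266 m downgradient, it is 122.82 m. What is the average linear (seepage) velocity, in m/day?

0.00963

Hydraulic gradient i = (122.99 − 122.82) / 266 = 0.17 / 266 = 0.0006391.
Darcy flux q = K · i = 2.410 × 0.0006391 = 0.001540 m/day.
Seepage velocity v = q / n_e = 0.001540 / 0.16 = 0.009626 m/day.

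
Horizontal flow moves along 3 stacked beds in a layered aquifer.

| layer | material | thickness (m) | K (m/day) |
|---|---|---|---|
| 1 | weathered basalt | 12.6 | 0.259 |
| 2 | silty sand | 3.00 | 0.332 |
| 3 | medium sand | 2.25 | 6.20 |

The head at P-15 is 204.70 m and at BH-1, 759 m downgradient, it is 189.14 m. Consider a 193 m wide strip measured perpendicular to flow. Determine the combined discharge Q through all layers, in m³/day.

72.0

Flow is parallel to layering, so each bed carries its own Darcy discharge and the transmissivities add.
Σ(K_i·b_i) = 0.259×12.6 + 0.332×3.00 + 6.20×2.25 = 18.21 m²/day.
Hydraulic gradient i = (204.70 − 189.14) / 759 = 15.56 / 759 = 0.02050.
Q = Σ(K_i·b_i) · W · i = 18.21 × 193 × 0.02050 = 72.05 m³/day.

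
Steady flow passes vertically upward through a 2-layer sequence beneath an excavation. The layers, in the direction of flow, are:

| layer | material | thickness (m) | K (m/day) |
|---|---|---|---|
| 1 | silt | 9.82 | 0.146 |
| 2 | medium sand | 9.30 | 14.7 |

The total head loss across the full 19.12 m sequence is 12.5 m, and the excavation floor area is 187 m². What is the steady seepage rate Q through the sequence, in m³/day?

34.4

Flow is perpendicular to layering, so the layers act in series and the equivalent K is the thickness-weighted harmonic mean.
Total thickness L = 9.82 + 9.30 = 19.12 m.
Σ(b_i/K_i) = 9.82/0.146 + 9.30/14.7 = 67.89 d.
K_eq = L / Σ(b_i/K_i) = 19.12 / 67.89 = 0.2816 m/day.
Q = K_eq · A · (Δh/L) = 0.2816 × 187 × (12.5/19.12) = 34.43 m³/day.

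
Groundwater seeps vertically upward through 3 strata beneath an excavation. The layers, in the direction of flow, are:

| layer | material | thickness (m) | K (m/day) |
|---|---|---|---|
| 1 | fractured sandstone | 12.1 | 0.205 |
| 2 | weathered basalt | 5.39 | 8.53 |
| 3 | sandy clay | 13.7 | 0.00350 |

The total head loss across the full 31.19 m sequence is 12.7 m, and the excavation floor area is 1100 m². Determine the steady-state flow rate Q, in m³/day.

Flow is perpendicular to layering, so the layers act in series and the equivalent K is the thickness-weighted harmonic mean.
Total thickness L = 12.1 + 5.39 + 13.7 = 31.19 m.
Σ(b_i/K_i) = 12.1/0.205 + 5.39/8.53 + 13.7/0.00350 = 3974 d.
K_eq = L / Σ(b_i/K_i) = 31.19 / 3974 = 0.007849 m/day.
Q = K_eq · A · (Δh/L) = 0.007849 × 1100 × (12.7/31.19) = 3.515 m³/day.

3.52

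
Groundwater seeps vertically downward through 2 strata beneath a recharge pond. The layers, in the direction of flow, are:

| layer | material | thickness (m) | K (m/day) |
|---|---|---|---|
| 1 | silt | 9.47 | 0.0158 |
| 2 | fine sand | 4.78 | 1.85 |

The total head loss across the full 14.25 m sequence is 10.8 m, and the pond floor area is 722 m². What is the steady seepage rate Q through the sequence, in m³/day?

Flow is perpendicular to layering, so the layers act in series and the equivalent K is the thickness-weighted harmonic mean.
Total thickness L = 9.47 + 4.78 = 14.25 m.
Σ(b_i/K_i) = 9.47/0.0158 + 4.78/1.85 = 602.0 d.
K_eq = L / Σ(b_i/K_i) = 14.25 / 602.0 = 0.02367 m/day.
Q = K_eq · A · (Δh/L) = 0.02367 × 722 × (10.8/14.25) = 12.95 m³/day.

13.0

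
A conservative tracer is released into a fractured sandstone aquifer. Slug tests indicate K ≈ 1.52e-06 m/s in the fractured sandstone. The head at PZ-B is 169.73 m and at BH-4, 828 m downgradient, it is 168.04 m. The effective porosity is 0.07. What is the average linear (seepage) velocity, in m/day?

0.00383

Convert K: 1.52e-06 m/s × 86400 = 0.1313 m/day.
Hydraulic gradient i = (169.73 − 168.04) / 828 = 1.69 / 828 = 0.002041.
Darcy flux q = K · i = 0.1313 × 0.002041 = 0.0002680 m/day.
Seepage velocity v = q / n_e = 0.0002680 / 0.07 = 0.003829 m/day.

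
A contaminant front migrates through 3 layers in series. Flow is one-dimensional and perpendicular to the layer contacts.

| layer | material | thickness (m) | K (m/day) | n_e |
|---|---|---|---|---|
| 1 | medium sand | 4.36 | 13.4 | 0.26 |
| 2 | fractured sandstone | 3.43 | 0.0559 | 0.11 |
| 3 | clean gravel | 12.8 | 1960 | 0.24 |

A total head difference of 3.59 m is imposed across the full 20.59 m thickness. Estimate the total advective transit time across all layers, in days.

With flow normal to the layers, continuity requires the same specific discharge q through every layer.
Σ(b_i/K_i) = 4.36/13.4 + 3.43/0.0559 + 12.8/1960 = 61.69 d.
q = Δh / Σ(b_i/K_i) = 3.59 / 61.69 = 0.05819 m/day.
In each layer the seepage velocity is v_i = q/n_i, so the layer transit time is t_i = b_i·n_i / q:
  layer 1 (medium sand): t_1 = 4.36 × 0.26 / 0.05819 = 19.48 d
  layer 2 (fractured sandstone): t_2 = 3.43 × 0.11 / 0.05819 = 6.484 d
  layer 3 (clean gravel): t_3 = 12.8 × 0.24 / 0.05819 = 52.79 d
Total t = Σ t_i = 78.75 days.

78.8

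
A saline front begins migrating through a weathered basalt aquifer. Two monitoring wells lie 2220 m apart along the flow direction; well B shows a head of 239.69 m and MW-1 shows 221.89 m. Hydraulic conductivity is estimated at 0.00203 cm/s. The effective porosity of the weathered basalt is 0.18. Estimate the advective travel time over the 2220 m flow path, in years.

Convert K: 0.00203 cm/s × 864 = 1.754 m/day.
Hydraulic gradient i = (239.69 − 221.89) / 2220 = 17.8 / 2220 = 0.008018.
Darcy flux q = K · i = 1.754 × 0.008018 = 0.01406 m/day.
Seepage velocity v = q / n_e = 0.01406 / 0.18 = 0.07813 m/day.
Travel time t = L / v = 2220 / 0.07813 = 28415 days = 77.80 years.

77.8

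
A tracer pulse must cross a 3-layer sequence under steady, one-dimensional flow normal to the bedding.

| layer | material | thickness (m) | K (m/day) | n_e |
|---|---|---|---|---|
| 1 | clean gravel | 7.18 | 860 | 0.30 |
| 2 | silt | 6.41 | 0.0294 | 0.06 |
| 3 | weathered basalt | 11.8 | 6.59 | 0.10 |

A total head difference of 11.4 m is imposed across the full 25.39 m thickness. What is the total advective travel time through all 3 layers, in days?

With flow normal to the layers, continuity requires the same specific discharge q through every layer.
Σ(b_i/K_i) = 7.18/860 + 6.41/0.0294 + 11.8/6.59 = 219.8 d.
q = Δh / Σ(b_i/K_i) = 11.4 / 219.8 = 0.05186 m/day.
In each layer the seepage velocity is v_i = q/n_i, so the layer transit time is t_i = b_i·n_i / q:
  layer 1 (clean gravel): t_1 = 7.18 × 0.30 / 0.05186 = 41.54 d
  layer 2 (silt): t_2 = 6.41 × 0.06 / 0.05186 = 7.416 d
  layer 3 (weathered basalt): t_3 = 11.8 × 0.10 / 0.05186 = 22.75 d
Total t = Σ t_i = 71.71 days.

71.7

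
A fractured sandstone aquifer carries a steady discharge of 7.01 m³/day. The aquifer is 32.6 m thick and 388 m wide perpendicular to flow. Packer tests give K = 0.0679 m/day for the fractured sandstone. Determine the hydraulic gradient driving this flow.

Cross-sectional area A = 388 × 32.6 = 12649 m².
From Q = K·A·i, i = Q / (K·A) = 7.01 / (0.06790 × 12649) = 0.008162.

0.00816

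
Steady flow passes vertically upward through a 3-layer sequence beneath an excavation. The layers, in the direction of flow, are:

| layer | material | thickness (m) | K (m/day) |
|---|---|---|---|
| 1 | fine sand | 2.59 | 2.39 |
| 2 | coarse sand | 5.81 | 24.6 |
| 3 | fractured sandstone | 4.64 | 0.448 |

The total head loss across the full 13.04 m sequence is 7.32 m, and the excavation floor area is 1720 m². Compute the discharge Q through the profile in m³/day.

Flow is perpendicular to layering, so the layers act in series and the equivalent K is the thickness-weighted harmonic mean.
Total thickness L = 2.59 + 5.81 + 4.64 = 13.04 m.
Σ(b_i/K_i) = 2.59/2.39 + 5.81/24.6 + 4.64/0.448 = 11.68 d.
K_eq = L / Σ(b_i/K_i) = 13.04 / 11.68 = 1.117 m/day.
Q = K_eq · A · (Δh/L) = 1.117 × 1720 × (7.32/13.04) = 1078 m³/day.

1080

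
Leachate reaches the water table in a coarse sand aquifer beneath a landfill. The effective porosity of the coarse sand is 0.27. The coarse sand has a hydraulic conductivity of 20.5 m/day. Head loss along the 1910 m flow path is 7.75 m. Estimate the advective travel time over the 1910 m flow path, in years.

17.0

Hydraulic gradient i = Δh / L = 7.75 / 1910 = 0.004058.
Darcy flux q = K · i = 20.50 × 0.004058 = 0.08318 m/day.
Seepage velocity v = q / n_e = 0.08318 / 0.27 = 0.3081 m/day.
Travel time t = L / v = 1910 / 0.3081 = 6200 days = 16.97 years.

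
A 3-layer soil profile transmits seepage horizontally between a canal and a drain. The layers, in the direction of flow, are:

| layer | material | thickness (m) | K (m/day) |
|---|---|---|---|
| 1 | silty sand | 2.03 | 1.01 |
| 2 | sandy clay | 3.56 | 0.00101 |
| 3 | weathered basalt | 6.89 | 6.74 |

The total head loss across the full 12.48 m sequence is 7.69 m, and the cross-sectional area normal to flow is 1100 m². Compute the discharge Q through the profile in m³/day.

Flow is perpendicular to layering, so the layers act in series and the equivalent K is the thickness-weighted harmonic mean.
Total thickness L = 2.03 + 3.56 + 6.89 = 12.48 m.
Σ(b_i/K_i) = 2.03/1.01 + 3.56/0.00101 + 6.89/6.74 = 3528 d.
K_eq = L / Σ(b_i/K_i) = 12.48 / 3528 = 0.003538 m/day.
Q = K_eq · A · (Δh/L) = 0.003538 × 1100 × (7.69/12.48) = 2.398 m³/day.

2.40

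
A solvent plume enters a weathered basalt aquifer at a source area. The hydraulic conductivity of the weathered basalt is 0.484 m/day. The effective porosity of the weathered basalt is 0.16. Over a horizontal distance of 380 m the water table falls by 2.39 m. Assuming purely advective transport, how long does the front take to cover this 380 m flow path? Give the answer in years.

Hydraulic gradient i = Δh / L = 2.39 / 380 = 0.006289.
Darcy flux q = K · i = 0.4840 × 0.006289 = 0.003044 m/day.
Seepage velocity v = q / n_e = 0.003044 / 0.16 = 0.01903 m/day.
Travel time t = L / v = 380 / 0.01903 = 19973 days = 54.68 years.

54.7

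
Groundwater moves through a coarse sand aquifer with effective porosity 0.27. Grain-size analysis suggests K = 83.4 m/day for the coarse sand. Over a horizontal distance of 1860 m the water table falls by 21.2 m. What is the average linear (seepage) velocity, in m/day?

Hydraulic gradient i = Δh / L = 21.2 / 1860 = 0.01140.
Darcy flux q = K · i = 83.40 × 0.01140 = 0.9506 m/day.
Seepage velocity v = q / n_e = 0.9506 / 0.27 = 3.521 m/day.

3.52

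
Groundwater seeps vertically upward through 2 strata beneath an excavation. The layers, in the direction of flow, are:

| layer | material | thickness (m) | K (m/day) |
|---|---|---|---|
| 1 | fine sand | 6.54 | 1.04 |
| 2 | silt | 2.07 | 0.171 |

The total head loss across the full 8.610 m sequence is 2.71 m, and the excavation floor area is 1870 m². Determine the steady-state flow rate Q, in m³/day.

276

Flow is perpendicular to layering, so the layers act in series and the equivalent K is the thickness-weighted harmonic mean.
Total thickness L = 6.54 + 2.07 = 8.610 m.
Σ(b_i/K_i) = 6.54/1.04 + 2.07/0.171 = 18.39 d.
K_eq = L / Σ(b_i/K_i) = 8.610 / 18.39 = 0.4681 m/day.
Q = K_eq · A · (Δh/L) = 0.4681 × 1870 × (2.71/8.610) = 275.5 m³/day.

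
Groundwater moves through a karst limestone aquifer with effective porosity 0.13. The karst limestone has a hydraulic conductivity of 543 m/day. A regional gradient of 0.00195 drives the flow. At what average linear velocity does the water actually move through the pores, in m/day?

8.14

Hydraulic gradient i = 0.00195.
Darcy flux q = K · i = 543.0 × 0.001950 = 1.059 m/day.
Seepage velocity v = q / n_e = 1.059 / 0.13 = 8.145 m/day.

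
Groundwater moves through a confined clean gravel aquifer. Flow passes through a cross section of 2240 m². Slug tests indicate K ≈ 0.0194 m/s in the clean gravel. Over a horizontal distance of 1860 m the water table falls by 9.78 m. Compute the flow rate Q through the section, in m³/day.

19700

Convert K: 0.0194 m/s × 86400 = 1676 m/day.
Hydraulic gradient i = Δh / L = 9.78 / 1860 = 0.005258.
Darcy's law: Q = K · A · i = 1676 × 2240 × 0.005258 = 19742 m³/day.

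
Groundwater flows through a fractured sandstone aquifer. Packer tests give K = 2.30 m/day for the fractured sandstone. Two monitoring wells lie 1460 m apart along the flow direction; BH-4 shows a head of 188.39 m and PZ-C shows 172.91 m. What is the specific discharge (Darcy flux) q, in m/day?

Hydraulic gradient i = (188.39 − 172.91) / 1460 = 15.48 / 1460 = 0.01060.
Specific discharge q = K · i = 2.300 × 0.01060 = 0.02439 m/day.

0.0244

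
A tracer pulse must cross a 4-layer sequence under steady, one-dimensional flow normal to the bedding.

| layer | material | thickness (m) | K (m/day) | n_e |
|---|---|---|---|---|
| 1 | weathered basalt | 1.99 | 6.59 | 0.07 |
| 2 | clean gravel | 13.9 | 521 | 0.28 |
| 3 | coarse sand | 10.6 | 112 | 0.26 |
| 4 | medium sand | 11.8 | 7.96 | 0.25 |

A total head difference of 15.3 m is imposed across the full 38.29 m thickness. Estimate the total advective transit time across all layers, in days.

1.21

With flow normal to the layers, continuity requires the same specific discharge q through every layer.
Σ(b_i/K_i) = 1.99/6.59 + 13.9/521 + 10.6/112 + 11.8/7.96 = 1.906 d.
q = Δh / Σ(b_i/K_i) = 15.3 / 1.906 = 8.029 m/day.
In each layer the seepage velocity is v_i = q/n_i, so the layer transit time is t_i = b_i·n_i / q:
  layer 1 (weathered basalt): t_1 = 1.99 × 0.07 / 8.029 = 0.01735 d
  layer 2 (clean gravel): t_2 = 13.9 × 0.28 / 8.029 = 0.4848 d
  layer 3 (coarse sand): t_3 = 10.6 × 0.26 / 8.029 = 0.3433 d
  layer 4 (medium sand): t_4 = 11.8 × 0.25 / 8.029 = 0.3674 d
Total t = Σ t_i = 1.213 days.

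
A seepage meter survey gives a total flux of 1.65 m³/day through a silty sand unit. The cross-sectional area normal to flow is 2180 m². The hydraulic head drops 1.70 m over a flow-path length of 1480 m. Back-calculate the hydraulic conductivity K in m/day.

0.659

Hydraulic gradient i = Δh / L = 1.70 / 1480 = 0.001149.
From Q = K·A·i, K = Q / (A·i) = 1.65 / (2180 × 0.001149) = 0.6589 m/day.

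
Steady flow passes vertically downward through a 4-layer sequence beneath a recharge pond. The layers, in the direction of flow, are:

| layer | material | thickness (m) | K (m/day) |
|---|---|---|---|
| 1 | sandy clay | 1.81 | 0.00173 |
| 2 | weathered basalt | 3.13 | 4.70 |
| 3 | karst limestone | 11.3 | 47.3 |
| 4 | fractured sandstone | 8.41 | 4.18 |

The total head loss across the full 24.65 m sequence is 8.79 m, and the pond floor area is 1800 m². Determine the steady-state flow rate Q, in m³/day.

Flow is perpendicular to layering, so the layers act in series and the equivalent K is the thickness-weighted harmonic mean.
Total thickness L = 1.81 + 3.13 + 11.3 + 8.41 = 24.65 m.
Σ(b_i/K_i) = 1.81/0.00173 + 3.13/4.70 + 11.3/47.3 + 8.41/4.18 = 1049 d.
K_eq = L / Σ(b_i/K_i) = 24.65 / 1049 = 0.02349 m/day.
Q = K_eq · A · (Δh/L) = 0.02349 × 1800 × (8.79/24.65) = 15.08 m³/day.

15.1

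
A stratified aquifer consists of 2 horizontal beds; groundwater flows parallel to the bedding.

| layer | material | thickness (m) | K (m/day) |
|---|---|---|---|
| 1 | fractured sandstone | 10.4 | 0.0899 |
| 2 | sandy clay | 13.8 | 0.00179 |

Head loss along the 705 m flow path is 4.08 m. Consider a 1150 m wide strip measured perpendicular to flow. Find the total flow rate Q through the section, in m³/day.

6.39

Flow is parallel to layering, so each bed carries its own Darcy discharge and the transmissivities add.
Σ(K_i·b_i) = 0.0899×10.4 + 0.00179×13.8 = 0.9597 m²/day.
Hydraulic gradient i = Δh / L = 4.08 / 705 = 0.005787.
Q = Σ(K_i·b_i) · W · i = 0.9597 × 1150 × 0.005787 = 6.387 m³/day.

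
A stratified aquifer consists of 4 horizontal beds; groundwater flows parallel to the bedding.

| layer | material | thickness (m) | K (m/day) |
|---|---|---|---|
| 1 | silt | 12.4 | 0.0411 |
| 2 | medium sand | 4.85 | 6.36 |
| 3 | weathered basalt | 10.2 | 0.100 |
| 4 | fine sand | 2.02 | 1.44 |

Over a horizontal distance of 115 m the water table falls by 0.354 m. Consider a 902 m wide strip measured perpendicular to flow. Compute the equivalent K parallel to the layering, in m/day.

Flow is parallel to layering, so each bed carries its own Darcy discharge and the transmissivities add.
Σ(K_i·b_i) = 0.0411×12.4 + 6.36×4.85 + 0.100×10.2 + 1.44×2.02 = 35.28 m²/day.
Total thickness b = 29.47 m, so K_eq = Σ(K_i·b_i)/b = 1.197 m/day.

1.20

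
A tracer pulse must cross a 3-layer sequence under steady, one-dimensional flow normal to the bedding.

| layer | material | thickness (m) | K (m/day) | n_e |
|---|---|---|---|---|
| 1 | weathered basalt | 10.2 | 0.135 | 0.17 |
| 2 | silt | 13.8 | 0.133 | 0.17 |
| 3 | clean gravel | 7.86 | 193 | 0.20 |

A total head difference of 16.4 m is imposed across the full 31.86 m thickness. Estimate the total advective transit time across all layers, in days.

61.8

With flow normal to the layers, continuity requires the same specific discharge q through every layer.
Σ(b_i/K_i) = 10.2/0.135 + 13.8/0.133 + 7.86/193 = 179.4 d.
q = Δh / Σ(b_i/K_i) = 16.4 / 179.4 = 0.09144 m/day.
In each layer the seepage velocity is v_i = q/n_i, so the layer transit time is t_i = b_i·n_i / q:
  layer 1 (weathered basalt): t_1 = 10.2 × 0.17 / 0.09144 = 18.96 d
  layer 2 (silt): t_2 = 13.8 × 0.17 / 0.09144 = 25.66 d
  layer 3 (clean gravel): t_3 = 7.86 × 0.20 / 0.09144 = 17.19 d
Total t = Σ t_i = 61.81 days.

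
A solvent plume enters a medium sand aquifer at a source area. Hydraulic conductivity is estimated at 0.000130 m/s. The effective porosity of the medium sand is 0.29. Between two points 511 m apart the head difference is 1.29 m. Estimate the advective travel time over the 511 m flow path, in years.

Convert K: 0.000130 m/s × 86400 = 11.23 m/day.
Hydraulic gradient i = Δh / L = 1.29 / 511 = 0.002524.
Darcy flux q = K · i = 11.23 × 0.002524 = 0.02835 m/day.
Seepage velocity v = q / n_e = 0.02835 / 0.29 = 0.09778 m/day.
Travel time t = L / v = 511 / 0.09778 = 5226 days = 14.31 years.

14.3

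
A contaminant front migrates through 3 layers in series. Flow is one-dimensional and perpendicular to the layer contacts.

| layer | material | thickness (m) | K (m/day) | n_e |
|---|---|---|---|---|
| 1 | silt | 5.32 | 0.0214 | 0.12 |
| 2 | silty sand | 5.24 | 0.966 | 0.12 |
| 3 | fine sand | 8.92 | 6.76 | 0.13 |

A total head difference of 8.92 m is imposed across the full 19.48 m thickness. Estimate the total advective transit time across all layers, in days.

With flow normal to the layers, continuity requires the same specific discharge q through every layer.
Σ(b_i/K_i) = 5.32/0.0214 + 5.24/0.966 + 8.92/6.76 = 255.3 d.
q = Δh / Σ(b_i/K_i) = 8.92 / 255.3 = 0.03493 m/day.
In each layer the seepage velocity is v_i = q/n_i, so the layer transit time is t_i = b_i·n_i / q:
  layer 1 (silt): t_1 = 5.32 × 0.12 / 0.03493 = 18.27 d
  layer 2 (silty sand): t_2 = 5.24 × 0.12 / 0.03493 = 18.00 d
  layer 3 (fine sand): t_3 = 8.92 × 0.13 / 0.03493 = 33.19 d
Total t = Σ t_i = 69.47 days.

69.5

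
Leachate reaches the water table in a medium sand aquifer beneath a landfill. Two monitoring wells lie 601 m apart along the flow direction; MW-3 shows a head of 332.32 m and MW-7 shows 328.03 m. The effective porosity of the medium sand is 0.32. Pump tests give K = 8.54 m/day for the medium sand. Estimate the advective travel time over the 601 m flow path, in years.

Hydraulic gradient i = (332.32 − 328.03) / 601 = 4.29 / 601 = 0.007138.
Darcy flux q = K · i = 8.540 × 0.007138 = 0.06096 m/day.
Seepage velocity v = q / n_e = 0.06096 / 0.32 = 0.1905 m/day.
Travel time t = L / v = 601 / 0.1905 = 3155 days = 8.638 years.

8.64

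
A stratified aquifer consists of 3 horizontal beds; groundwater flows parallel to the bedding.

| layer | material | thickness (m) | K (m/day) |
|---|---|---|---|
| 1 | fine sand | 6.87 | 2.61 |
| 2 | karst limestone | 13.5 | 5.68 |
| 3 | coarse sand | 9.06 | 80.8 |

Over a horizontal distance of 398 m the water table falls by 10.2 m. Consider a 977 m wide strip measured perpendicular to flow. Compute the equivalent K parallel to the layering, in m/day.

Flow is parallel to layering, so each bed carries its own Darcy discharge and the transmissivities add.
Σ(K_i·b_i) = 2.61×6.87 + 5.68×13.5 + 80.8×9.06 = 826.7 m²/day.
Total thickness b = 29.43 m, so K_eq = Σ(K_i·b_i)/b = 28.09 m/day.

28.1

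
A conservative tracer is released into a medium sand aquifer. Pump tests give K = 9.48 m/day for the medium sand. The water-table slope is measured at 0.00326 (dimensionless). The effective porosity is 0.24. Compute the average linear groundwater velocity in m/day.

0.129

Hydraulic gradient i = 0.00326.
Darcy flux q = K · i = 9.480 × 0.003260 = 0.03090 m/day.
Seepage velocity v = q / n_e = 0.03090 / 0.24 = 0.1288 m/day.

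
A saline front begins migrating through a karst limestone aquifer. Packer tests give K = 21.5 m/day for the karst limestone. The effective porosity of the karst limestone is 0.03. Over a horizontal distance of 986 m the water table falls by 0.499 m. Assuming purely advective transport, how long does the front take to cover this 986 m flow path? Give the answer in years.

Hydraulic gradient i = Δh / L = 0.499 / 986 = 0.0005061.
Darcy flux q = K · i = 21.50 × 0.0005061 = 0.01088 m/day.
Seepage velocity v = q / n_e = 0.01088 / 0.03 = 0.3627 m/day.
Travel time t = L / v = 986 / 0.3627 = 2719 days = 7.443 years.

7.44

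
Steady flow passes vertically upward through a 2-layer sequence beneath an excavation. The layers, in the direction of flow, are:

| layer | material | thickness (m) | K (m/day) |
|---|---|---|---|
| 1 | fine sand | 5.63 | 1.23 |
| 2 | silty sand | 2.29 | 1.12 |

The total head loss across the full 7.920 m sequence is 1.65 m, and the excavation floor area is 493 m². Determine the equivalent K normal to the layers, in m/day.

Flow is perpendicular to layering, so the layers act in series and the equivalent K is the thickness-weighted harmonic mean.
Total thickness L = 5.63 + 2.29 = 7.920 m.
Σ(b_i/K_i) = 5.63/1.23 + 2.29/1.12 = 6.622 d.
K_eq = L / Σ(b_i/K_i) = 7.920 / 6.622 = 1.196 m/day.

1.20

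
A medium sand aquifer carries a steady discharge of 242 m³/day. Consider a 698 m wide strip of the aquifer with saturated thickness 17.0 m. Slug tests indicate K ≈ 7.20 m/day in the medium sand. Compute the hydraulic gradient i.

0.00283

Cross-sectional area A = 698 × 17.0 = 11866 m².
From Q = K·A·i, i = Q / (K·A) = 242 / (7.200 × 11866) = 0.002833.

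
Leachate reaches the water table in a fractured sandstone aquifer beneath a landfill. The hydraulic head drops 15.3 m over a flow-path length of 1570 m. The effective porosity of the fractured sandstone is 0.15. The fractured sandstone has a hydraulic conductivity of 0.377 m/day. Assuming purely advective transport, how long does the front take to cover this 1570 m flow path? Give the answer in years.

175

Hydraulic gradient i = Δh / L = 15.3 / 1570 = 0.009745.
Darcy flux q = K · i = 0.3770 × 0.009745 = 0.003674 m/day.
Seepage velocity v = q / n_e = 0.003674 / 0.15 = 0.02449 m/day.
Travel time t = L / v = 1570 / 0.02449 = 64100 days = 175.5 years.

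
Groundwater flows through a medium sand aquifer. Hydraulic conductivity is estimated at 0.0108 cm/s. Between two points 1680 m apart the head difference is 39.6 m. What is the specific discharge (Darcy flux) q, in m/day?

Convert K: 0.0108 cm/s × 864 = 9.331 m/day.
Hydraulic gradient i = Δh / L = 39.6 / 1680 = 0.02357.
Specific discharge q = K · i = 9.331 × 0.02357 = 0.2199 m/day.

0.220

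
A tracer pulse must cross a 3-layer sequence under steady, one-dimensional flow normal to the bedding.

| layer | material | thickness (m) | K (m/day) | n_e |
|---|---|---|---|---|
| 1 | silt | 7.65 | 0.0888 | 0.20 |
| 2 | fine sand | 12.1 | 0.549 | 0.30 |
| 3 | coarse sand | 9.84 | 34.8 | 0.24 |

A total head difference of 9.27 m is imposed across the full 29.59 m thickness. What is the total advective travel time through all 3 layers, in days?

With flow normal to the layers, continuity requires the same specific discharge q through every layer.
Σ(b_i/K_i) = 7.65/0.0888 + 12.1/0.549 + 9.84/34.8 = 108.5 d.
q = Δh / Σ(b_i/K_i) = 9.27 / 108.5 = 0.08546 m/day.
In each layer the seepage velocity is v_i = q/n_i, so the layer transit time is t_i = b_i·n_i / q:
  layer 1 (silt): t_1 = 7.65 × 0.20 / 0.08546 = 17.90 d
  layer 2 (fine sand): t_2 = 12.1 × 0.30 / 0.08546 = 42.48 d
  layer 3 (coarse sand): t_3 = 9.84 × 0.24 / 0.08546 = 27.63 d
Total t = Σ t_i = 88.01 days.

88.0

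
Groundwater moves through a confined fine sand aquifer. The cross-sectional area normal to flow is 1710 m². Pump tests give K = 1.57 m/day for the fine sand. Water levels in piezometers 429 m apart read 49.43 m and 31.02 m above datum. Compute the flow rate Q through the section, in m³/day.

Hydraulic gradient i = (49.43 − 31.02) / 429 = 18.41 / 429 = 0.04291.
Darcy's law: Q = K · A · i = 1.570 × 1710 × 0.04291 = 115.2 m³/day.

115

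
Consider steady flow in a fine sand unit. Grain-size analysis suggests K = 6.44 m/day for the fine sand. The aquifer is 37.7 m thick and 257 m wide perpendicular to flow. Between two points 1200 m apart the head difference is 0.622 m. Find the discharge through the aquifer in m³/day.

Cross-sectional area A = 257 × 37.7 = 9689 m².
Hydraulic gradient i = Δh / L = 0.622 / 1200 = 0.0005183.
Darcy's law: Q = K · A · i = 6.440 × 9689 × 0.0005183 = 32.34 m³/day.

32.3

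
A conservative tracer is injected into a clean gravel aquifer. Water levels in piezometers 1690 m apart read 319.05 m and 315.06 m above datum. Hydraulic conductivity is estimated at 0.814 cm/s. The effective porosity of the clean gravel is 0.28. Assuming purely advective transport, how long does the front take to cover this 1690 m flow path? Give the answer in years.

Convert K: 0.814 cm/s × 864 = 703.3 m/day.
Hydraulic gradient i = (319.05 − 315.06) / 1690 = 3.99 / 1690 = 0.002361.
Darcy flux q = K · i = 703.3 × 0.002361 = 1.660 m/day.
Seepage velocity v = q / n_e = 1.660 / 0.28 = 5.930 m/day.
Travel time t = L / v = 1690 / 5.930 = 285.0 days = 0.7802 years.

0.780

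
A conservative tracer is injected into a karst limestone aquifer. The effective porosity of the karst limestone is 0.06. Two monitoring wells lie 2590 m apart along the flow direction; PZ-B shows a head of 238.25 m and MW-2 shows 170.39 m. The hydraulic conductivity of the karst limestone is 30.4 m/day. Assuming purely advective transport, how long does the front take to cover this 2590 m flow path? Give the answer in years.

Hydraulic gradient i = (238.25 − 170.39) / 2590 = 67.86 / 2590 = 0.02620.
Darcy flux q = K · i = 30.40 × 0.02620 = 0.7965 m/day.
Seepage velocity v = q / n_e = 0.7965 / 0.06 = 13.28 m/day.
Travel time t = L / v = 2590 / 13.28 = 195.1 days = 0.5342 years.

0.534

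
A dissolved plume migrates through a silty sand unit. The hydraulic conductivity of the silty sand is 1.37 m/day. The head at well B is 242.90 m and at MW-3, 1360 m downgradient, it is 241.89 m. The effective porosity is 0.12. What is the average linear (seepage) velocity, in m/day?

0.00848

Hydraulic gradient i = (242.90 − 241.89) / 1360 = 1.01 / 1360 = 0.0007426.
Darcy flux q = K · i = 1.370 × 0.0007426 = 0.001017 m/day.
Seepage velocity v = q / n_e = 0.001017 / 0.12 = 0.008479 m/day.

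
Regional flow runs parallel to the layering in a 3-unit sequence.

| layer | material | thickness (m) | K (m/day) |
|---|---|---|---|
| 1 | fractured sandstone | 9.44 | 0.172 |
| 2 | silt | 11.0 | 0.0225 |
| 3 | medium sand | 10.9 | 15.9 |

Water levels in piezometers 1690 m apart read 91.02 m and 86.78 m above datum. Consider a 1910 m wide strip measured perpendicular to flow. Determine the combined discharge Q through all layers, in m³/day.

Flow is parallel to layering, so each bed carries its own Darcy discharge and the transmissivities add.
Σ(K_i·b_i) = 0.172×9.44 + 0.0225×11.0 + 15.9×10.9 = 175.2 m²/day.
Hydraulic gradient i = (91.02 − 86.78) / 1690 = 4.24 / 1690 = 0.002509.
Q = Σ(K_i·b_i) · W · i = 175.2 × 1910 × 0.002509 = 839.5 m³/day.

839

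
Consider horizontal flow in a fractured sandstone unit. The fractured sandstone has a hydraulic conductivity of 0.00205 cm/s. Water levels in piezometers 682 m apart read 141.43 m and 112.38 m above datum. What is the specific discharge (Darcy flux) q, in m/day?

0.0754

Convert K: 0.00205 cm/s × 864 = 1.771 m/day.
Hydraulic gradient i = (141.43 − 112.38) / 682 = 29.05 / 682 = 0.04260.
Specific discharge q = K · i = 1.771 × 0.04260 = 0.07544 m/day.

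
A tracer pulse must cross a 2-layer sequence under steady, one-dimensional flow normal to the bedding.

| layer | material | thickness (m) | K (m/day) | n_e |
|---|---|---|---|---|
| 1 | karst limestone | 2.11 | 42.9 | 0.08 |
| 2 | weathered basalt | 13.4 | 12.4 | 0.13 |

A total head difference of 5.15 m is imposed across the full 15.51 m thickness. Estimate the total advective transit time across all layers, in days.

0.419

With flow normal to the layers, continuity requires the same specific discharge q through every layer.
Σ(b_i/K_i) = 2.11/42.9 + 13.4/12.4 = 1.130 d.
q = Δh / Σ(b_i/K_i) = 5.15 / 1.130 = 4.558 m/day.
In each layer the seepage velocity is v_i = q/n_i, so the layer transit time is t_i = b_i·n_i / q:
  layer 1 (karst limestone): t_1 = 2.11 × 0.08 / 4.558 = 0.03703 d
  layer 2 (weathered basalt): t_2 = 13.4 × 0.13 / 4.558 = 0.3822 d
Total t = Σ t_i = 0.4192 days.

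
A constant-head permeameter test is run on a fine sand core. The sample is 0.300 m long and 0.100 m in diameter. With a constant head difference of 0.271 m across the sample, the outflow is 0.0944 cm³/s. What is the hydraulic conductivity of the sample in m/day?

1.15

Cross-sectional area A = π·(d/2)² = π × (0.100/2)² = 0.007854 m².
Convert discharge: 0.0944 cm³/s = 9.440e-08 m³/s.
Darcy's law rearranged: K = Q·L / (A·Δh) = 9.440e-08 × 0.300 / (0.007854 × 0.271) = 1.331e-05 m/s = 1.150 m/day.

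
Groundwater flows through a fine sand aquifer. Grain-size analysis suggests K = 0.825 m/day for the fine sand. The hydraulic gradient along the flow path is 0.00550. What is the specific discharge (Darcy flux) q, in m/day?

Hydraulic gradient i = 0.00550.
Specific discharge q = K · i = 0.8250 × 0.005500 = 0.004537 m/day.

0.00454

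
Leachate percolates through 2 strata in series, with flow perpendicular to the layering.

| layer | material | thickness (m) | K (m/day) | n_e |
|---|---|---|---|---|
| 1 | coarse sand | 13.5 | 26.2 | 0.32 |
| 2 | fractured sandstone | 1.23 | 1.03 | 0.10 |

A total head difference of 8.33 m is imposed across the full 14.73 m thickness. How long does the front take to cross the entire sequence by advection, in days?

With flow normal to the layers, continuity requires the same specific discharge q through every layer.
Σ(b_i/K_i) = 13.5/26.2 + 1.23/1.03 = 1.709 d.
q = Δh / Σ(b_i/K_i) = 8.33 / 1.709 = 4.873 m/day.
In each layer the seepage velocity is v_i = q/n_i, so the layer transit time is t_i = b_i·n_i / q:
  layer 1 (coarse sand): t_1 = 13.5 × 0.32 / 4.873 = 0.8865 d
  layer 2 (fractured sandstone): t_2 = 1.23 × 0.10 / 4.873 = 0.02524 d
Total t = Σ t_i = 0.9118 days.

0.912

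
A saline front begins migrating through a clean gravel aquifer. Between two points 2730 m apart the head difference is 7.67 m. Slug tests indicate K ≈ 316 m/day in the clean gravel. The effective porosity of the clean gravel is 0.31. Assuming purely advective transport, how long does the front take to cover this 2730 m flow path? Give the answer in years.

Hydraulic gradient i = Δh / L = 7.67 / 2730 = 0.002810.
Darcy flux q = K · i = 316.0 × 0.002810 = 0.8878 m/day.
Seepage velocity v = q / n_e = 0.8878 / 0.31 = 2.864 m/day.
Travel time t = L / v = 2730 / 2.864 = 953.2 days = 2.610 years.

2.61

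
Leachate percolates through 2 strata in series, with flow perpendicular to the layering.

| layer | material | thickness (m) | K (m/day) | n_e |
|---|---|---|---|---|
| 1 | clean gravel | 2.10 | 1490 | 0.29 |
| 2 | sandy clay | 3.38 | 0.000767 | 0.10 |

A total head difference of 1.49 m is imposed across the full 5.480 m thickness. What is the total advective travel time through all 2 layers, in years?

With flow normal to the layers, continuity requires the same specific discharge q through every layer.
Σ(b_i/K_i) = 2.10/1490 + 3.38/0.000767 = 4407 d.
q = Δh / Σ(b_i/K_i) = 1.49 / 4407 = 0.0003381 m/day.
In each layer the seepage velocity is v_i = q/n_i, so the layer transit time is t_i = b_i·n_i / q:
  layer 1 (clean gravel): t_1 = 2.10 × 0.29 / 0.0003381 = 1801 d
  layer 2 (sandy clay): t_2 = 3.38 × 0.10 / 0.0003381 = 999.7 d
Total t = Σ t_i = 2801 days = 7.668 years.

7.67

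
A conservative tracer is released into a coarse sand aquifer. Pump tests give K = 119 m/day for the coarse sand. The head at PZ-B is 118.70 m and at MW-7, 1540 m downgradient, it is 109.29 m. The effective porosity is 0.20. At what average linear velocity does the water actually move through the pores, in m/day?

3.64

Hydraulic gradient i = (118.70 − 109.29) / 1540 = 9.41 / 1540 = 0.006110.
Darcy flux q = K · i = 119.0 × 0.006110 = 0.7271 m/day.
Seepage velocity v = q / n_e = 0.7271 / 0.20 = 3.636 m/day.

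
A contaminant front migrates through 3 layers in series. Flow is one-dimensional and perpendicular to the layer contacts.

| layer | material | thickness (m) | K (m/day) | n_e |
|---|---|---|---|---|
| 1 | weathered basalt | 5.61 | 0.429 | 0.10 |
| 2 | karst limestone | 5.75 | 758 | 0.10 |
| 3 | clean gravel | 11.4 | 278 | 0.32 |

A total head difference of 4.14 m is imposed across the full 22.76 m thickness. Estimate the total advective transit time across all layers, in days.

15.2

With flow normal to the layers, continuity requires the same specific discharge q through every layer.
Σ(b_i/K_i) = 5.61/0.429 + 5.75/758 + 11.4/278 = 13.13 d.
q = Δh / Σ(b_i/K_i) = 4.14 / 13.13 = 0.3154 m/day.
In each layer the seepage velocity is v_i = q/n_i, so the layer transit time is t_i = b_i·n_i / q:
  layer 1 (weathered basalt): t_1 = 5.61 × 0.10 / 0.3154 = 1.779 d
  layer 2 (karst limestone): t_2 = 5.75 × 0.10 / 0.3154 = 1.823 d
  layer 3 (clean gravel): t_3 = 11.4 × 0.32 / 0.3154 = 11.57 d
Total t = Σ t_i = 15.17 days.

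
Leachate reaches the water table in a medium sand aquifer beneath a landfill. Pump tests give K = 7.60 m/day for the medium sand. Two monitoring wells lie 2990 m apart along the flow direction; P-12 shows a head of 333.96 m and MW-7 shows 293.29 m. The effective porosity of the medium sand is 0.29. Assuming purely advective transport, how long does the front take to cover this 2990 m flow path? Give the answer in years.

Hydraulic gradient i = (333.96 − 293.29) / 2990 = 40.67 / 2990 = 0.01360.
Darcy flux q = K · i = 7.600 × 0.01360 = 0.1034 m/day.
Seepage velocity v = q / n_e = 0.1034 / 0.29 = 0.3565 m/day.
Travel time t = L / v = 2990 / 0.3565 = 8388 days = 22.96 years.

23.0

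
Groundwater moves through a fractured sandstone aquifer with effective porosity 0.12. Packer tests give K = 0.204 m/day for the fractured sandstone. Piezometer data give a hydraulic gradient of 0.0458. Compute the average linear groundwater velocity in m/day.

Hydraulic gradient i = 0.0458.
Darcy flux q = K · i = 0.2040 × 0.04580 = 0.009343 m/day.
Seepage velocity v = q / n_e = 0.009343 / 0.12 = 0.07786 m/day.

0.0779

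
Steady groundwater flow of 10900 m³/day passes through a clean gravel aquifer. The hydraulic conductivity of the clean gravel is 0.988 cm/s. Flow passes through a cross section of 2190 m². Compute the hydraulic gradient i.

Convert K: 0.988 cm/s × 864 = 853.6 m/day.
From Q = K·A·i, i = Q / (K·A) = 10900 / (853.6 × 2190) = 0.005831.

0.00583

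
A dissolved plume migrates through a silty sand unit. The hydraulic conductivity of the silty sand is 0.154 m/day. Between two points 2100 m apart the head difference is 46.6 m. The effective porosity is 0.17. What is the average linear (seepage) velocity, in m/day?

Hydraulic gradient i = Δh / L = 46.6 / 2100 = 0.02219.
Darcy flux q = K · i = 0.1540 × 0.02219 = 0.003417 m/day.
Seepage velocity v = q / n_e = 0.003417 / 0.17 = 0.02010 m/day.

0.0201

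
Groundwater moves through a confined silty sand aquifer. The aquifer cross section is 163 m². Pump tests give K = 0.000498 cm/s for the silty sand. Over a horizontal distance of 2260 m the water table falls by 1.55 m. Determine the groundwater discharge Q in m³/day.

Convert K: 0.000498 cm/s × 864 = 0.4303 m/day.
Hydraulic gradient i = Δh / L = 1.55 / 2260 = 0.0006858.
Darcy's law: Q = K · A · i = 0.4303 × 163.0 × 0.0006858 = 0.04810 m³/day.

0.0481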